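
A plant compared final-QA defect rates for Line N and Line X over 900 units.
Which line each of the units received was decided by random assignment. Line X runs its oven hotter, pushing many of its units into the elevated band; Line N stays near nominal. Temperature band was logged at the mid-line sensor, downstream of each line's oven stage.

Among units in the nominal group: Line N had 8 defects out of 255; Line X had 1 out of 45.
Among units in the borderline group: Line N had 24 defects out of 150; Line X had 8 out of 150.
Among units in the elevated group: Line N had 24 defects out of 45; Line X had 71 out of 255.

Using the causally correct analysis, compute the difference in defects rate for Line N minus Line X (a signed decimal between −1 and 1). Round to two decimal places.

-0.05

The stratified and pooled comparisons disagree (Line X wins within each in-process temperature band; Line N wins overall), so the answer turns on the causal role of in-process temperature band.
Because the line influences in-process temperature band, in-process temperature band is a post-treatment mediator, not a confounder. Stratifying on it would bias the estimate; the causal effect is the crude pooled difference.
The causal difference is the pooled difference: 0.124 − 0.178 = -0.053.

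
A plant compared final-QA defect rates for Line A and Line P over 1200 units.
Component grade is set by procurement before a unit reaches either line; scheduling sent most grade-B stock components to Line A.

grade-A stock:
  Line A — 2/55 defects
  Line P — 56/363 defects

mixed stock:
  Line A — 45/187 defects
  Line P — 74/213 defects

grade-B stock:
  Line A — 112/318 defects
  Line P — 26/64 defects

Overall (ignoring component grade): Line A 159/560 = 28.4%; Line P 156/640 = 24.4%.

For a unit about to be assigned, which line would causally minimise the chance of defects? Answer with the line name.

Line A is lower inside every component grade stratum but Line P is lower in aggregate. Whether to stratify depends on how component grade relates to the line.
Component grade satisfies the back-door criterion: it is not a descendant of the line, and it blocks the spurious path from line to outcome. Adjusting for it (i.e., using the within-component grade rates) gives the causal effect.
Within each level — grade-A stock: 3.6% vs 15.4%; mixed stock: 24.1% vs 34.7%; grade-B stock: 35.2% vs 40.6% — Line A is lower every time.

Line A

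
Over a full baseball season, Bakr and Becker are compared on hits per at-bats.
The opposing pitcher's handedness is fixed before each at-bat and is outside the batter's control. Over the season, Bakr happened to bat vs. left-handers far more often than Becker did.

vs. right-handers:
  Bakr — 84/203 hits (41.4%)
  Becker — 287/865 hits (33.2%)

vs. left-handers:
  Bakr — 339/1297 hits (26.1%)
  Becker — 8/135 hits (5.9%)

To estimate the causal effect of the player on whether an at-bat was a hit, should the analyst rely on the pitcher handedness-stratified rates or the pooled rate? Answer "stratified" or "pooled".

Pitcher handedness differs across players for reasons unrelated to any effect of the player itself, and it separately predicts the outcome — a classic confounder. We must compare within pitcher handedness levels.
Within each level — vs. right-handers: 41.4% vs 33.2%; vs. left-handers: 26.1% vs 5.9% — Bakr is higher every time.

stratified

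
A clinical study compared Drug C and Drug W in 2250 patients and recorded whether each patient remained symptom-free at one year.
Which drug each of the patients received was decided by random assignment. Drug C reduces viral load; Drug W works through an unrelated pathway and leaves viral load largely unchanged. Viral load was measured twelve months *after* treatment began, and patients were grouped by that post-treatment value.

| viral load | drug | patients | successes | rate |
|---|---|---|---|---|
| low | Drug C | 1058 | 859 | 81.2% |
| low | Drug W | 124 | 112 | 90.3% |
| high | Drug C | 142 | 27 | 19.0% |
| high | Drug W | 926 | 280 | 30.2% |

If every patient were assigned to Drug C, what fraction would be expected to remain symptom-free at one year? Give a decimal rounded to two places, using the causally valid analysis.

The stratified and pooled comparisons disagree (Drug W wins within each viral load; Drug C wins overall), so the answer turns on the causal role of viral load.
Viral load here is a post-treatment variable shaped by the drug; conditioning on it would introduce bias rather than remove it. The overall comparison is the causal one.
So P(outcome | do(Drug C)) is just the pooled rate for Drug C: 886/1200 = 0.738.

0.74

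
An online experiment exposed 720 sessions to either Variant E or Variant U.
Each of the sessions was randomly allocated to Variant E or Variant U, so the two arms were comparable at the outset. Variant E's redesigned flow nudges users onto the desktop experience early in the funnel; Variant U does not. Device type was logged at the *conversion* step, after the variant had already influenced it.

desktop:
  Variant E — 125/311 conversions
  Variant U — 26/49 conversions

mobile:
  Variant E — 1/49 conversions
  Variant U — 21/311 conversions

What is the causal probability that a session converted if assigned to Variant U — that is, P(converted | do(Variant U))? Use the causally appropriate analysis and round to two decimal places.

Within every device type level Variant U has the higher rate, yet pooled Variant E does — Simpson's reversal.
Device type is downstream of the variant. One should not condition on a consequence of treatment, so the overall rates are the right comparison.
So P(outcome | do(Variant U)) is just the pooled rate for Variant U: 47/360 = 0.131.

0.13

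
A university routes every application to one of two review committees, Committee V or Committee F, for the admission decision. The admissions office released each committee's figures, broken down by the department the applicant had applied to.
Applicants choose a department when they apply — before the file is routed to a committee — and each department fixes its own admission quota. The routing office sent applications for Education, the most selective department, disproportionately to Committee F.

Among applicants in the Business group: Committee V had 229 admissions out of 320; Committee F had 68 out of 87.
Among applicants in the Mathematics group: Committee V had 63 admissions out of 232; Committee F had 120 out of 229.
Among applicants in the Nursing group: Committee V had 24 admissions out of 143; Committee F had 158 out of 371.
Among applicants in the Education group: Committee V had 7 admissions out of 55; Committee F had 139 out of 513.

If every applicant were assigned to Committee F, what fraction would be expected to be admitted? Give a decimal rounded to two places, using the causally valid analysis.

0.48

Since department is a pre-existing factor (not a product of the review committee) and it affects the outcome on its own, it is a confounder. The stratified rates, not the pooled rate, identify the causal effect.
Standardising Committee F to the population department mix: 0.209·68/87 + 0.236·120/229 + 0.264·158/371 + 0.291·139/513 = 0.478.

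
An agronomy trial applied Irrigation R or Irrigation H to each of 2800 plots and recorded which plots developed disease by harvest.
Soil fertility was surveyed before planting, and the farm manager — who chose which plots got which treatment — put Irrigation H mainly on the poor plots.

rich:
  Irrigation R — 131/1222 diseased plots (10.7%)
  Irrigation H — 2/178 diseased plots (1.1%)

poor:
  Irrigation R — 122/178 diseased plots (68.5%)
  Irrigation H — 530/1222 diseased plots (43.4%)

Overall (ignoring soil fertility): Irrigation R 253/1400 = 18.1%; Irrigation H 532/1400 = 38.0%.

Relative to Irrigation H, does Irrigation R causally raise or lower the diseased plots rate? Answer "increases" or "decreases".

Within every soil fertility level Irrigation H has the lower rate, yet pooled Irrigation R does — Simpson's reversal.
Soil fertility is set before the irrigation has any effect — it is not caused by the irrigation — and it independently drives the outcome. That makes it a confounder, so the causal comparison is within soil fertility levels.
Within each level — rich: 10.7% vs 1.1%; poor: 68.5% vs 43.4% — Irrigation H is lower every time.

increases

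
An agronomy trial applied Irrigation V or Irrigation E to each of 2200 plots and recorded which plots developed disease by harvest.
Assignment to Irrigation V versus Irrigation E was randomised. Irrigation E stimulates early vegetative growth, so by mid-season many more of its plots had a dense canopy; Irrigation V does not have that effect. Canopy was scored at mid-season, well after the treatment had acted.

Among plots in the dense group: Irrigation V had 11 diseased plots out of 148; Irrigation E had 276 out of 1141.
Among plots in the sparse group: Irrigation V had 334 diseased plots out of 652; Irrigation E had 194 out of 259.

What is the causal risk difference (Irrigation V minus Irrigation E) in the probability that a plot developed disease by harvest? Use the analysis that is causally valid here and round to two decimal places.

+0.10

The mid-season canopy-specific comparison favours Irrigation V throughout, but the pooled figures favour Irrigation E. The question is whether to condition on mid-season canopy.
Because the irrigation influences mid-season canopy, mid-season canopy is a post-treatment mediator, not a confounder. Stratifying on it would bias the estimate; the causal effect is the crude pooled difference.
The causal difference is the pooled difference: 0.431 − 0.336 = +0.096.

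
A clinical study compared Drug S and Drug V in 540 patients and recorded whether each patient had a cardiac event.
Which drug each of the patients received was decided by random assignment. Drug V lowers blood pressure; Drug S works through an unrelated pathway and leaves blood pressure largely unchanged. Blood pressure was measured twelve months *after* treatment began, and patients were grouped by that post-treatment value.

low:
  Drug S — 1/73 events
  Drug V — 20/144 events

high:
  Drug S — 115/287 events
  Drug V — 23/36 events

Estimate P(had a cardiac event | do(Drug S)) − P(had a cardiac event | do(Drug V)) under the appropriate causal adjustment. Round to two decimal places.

The stratified and pooled comparisons disagree (Drug S wins within each blood pressure; Drug V wins overall), so the answer turns on the causal role of blood pressure.
Blood pressure lies on the pathway drug → blood pressure → outcome, so adjusting for it blocks the indirect effect. For the total causal effect of drug, use the unadjusted pooled rates.
The causal difference is the pooled difference: 0.322 − 0.239 = +0.083.

+0.08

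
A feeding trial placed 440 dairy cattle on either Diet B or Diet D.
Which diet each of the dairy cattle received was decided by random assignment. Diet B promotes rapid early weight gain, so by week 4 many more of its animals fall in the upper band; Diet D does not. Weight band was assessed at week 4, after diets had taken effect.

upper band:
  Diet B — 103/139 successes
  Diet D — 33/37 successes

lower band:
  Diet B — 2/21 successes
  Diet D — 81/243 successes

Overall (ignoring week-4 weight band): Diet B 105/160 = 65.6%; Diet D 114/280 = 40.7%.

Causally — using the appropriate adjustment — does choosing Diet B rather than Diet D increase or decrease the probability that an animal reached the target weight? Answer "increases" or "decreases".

The stratified and pooled comparisons disagree (Diet D wins within each week-4 weight band; Diet B wins overall), so the answer turns on the causal role of week-4 weight band.
Week-4 weight band lies on the pathway diet → week-4 weight band → outcome, so adjusting for it blocks the indirect effect. For the total causal effect of diet, use the unadjusted pooled rates.
Pooled: Diet B 65.6% vs Diet D 40.7%; Diet B is higher overall.

increases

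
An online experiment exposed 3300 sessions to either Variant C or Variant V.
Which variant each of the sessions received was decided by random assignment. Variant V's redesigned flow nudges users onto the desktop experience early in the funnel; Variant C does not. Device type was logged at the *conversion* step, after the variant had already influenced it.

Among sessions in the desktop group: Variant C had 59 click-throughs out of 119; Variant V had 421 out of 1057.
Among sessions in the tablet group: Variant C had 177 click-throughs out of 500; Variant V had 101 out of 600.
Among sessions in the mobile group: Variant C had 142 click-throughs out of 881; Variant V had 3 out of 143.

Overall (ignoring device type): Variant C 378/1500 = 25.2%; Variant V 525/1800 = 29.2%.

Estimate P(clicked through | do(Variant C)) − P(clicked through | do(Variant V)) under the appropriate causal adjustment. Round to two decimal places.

-0.04

Within every device type level Variant C has the higher rate, yet pooled Variant V does — Simpson's reversal.
Device type is downstream of the variant. One should not condition on a consequence of treatment, so the overall rates are the right comparison.
The causal difference is the pooled difference: 0.252 − 0.292 = -0.040.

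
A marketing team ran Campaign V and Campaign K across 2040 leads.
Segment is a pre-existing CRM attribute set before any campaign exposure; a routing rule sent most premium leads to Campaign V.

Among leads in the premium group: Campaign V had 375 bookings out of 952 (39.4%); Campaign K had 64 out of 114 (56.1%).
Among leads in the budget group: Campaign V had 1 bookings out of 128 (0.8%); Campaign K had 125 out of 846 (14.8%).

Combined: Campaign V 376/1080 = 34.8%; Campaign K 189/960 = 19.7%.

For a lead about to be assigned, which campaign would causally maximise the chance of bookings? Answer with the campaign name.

Campaign K

Customer segment satisfies the back-door criterion: it is not a descendant of the campaign, and it blocks the spurious path from campaign to outcome. Adjusting for it (i.e., using the within-customer segment rates) gives the causal effect.
Within each level — premium: 39.4% vs 56.1%; budget: 0.8% vs 14.8% — Campaign K is higher every time.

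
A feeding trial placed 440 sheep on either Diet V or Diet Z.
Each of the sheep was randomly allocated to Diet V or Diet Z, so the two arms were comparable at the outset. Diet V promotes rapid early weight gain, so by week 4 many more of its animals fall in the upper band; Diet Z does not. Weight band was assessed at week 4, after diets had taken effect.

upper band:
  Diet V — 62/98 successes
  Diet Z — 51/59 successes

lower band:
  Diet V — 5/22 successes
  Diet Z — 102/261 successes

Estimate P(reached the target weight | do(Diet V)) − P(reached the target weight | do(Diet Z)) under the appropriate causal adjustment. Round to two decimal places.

+0.08

Diet Z is higher inside every week-4 weight band stratum but Diet V is higher in aggregate. Whether to stratify depends on how week-4 weight band relates to the diet.
The distribution of week-4 weight band is itself part of what the diet does — it is an intermediate outcome. Holding it fixed would remove that part of the effect; the total effect is the pooled difference.
The causal difference is the pooled difference: 0.558 − 0.478 = +0.080.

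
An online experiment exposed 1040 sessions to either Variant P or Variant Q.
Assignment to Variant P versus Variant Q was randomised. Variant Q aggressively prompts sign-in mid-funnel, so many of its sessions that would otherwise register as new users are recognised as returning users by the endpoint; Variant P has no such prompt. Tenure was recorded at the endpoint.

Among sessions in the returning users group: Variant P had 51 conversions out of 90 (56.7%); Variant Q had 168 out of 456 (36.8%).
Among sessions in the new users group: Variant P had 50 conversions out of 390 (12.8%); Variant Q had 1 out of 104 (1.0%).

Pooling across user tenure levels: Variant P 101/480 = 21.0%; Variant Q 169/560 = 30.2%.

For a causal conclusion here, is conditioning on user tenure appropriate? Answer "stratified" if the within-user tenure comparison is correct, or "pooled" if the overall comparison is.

Because the variant influences user tenure, user tenure is a post-treatment mediator, not a confounder. Stratifying on it would bias the estimate; the causal effect is the crude pooled difference.
Pooled: Variant P 21.0% vs Variant Q 30.2%; Variant Q is higher overall.

pooled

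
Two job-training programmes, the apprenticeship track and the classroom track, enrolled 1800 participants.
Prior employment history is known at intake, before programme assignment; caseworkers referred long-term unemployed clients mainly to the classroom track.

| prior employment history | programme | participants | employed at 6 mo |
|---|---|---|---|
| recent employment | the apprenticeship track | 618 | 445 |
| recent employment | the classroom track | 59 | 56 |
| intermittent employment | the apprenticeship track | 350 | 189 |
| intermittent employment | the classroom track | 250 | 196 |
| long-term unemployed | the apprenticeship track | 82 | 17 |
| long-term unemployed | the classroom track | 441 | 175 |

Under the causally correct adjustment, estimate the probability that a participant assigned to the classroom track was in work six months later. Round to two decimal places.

Prior employment history satisfies the back-door criterion: it is not a descendant of the programme, and it blocks the spurious path from programme to outcome. Adjusting for it (i.e., using the within-prior employment history rates) gives the causal effect.
Standardising the classroom track to the population prior employment history mix: 0.376·56/59 + 0.333·196/250 + 0.291·175/441 = 0.734.

0.73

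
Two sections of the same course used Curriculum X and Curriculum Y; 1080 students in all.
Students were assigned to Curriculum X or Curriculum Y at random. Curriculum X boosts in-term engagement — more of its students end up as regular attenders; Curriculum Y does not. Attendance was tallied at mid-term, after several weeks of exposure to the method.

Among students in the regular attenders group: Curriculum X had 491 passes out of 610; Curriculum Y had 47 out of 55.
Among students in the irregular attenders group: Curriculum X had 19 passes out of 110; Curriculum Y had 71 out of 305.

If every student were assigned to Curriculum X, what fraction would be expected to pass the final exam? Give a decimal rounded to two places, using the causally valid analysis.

0.71

The mid-term attendance-specific comparison favours Curriculum Y throughout, but the pooled figures favour Curriculum X. The question is whether to condition on mid-term attendance.
Because the teaching method influences mid-term attendance, mid-term attendance is a post-treatment mediator, not a confounder. Stratifying on it would bias the estimate; the causal effect is the crude pooled difference.
So P(outcome | do(Curriculum X)) is just the pooled rate for Curriculum X: 510/720 = 0.708.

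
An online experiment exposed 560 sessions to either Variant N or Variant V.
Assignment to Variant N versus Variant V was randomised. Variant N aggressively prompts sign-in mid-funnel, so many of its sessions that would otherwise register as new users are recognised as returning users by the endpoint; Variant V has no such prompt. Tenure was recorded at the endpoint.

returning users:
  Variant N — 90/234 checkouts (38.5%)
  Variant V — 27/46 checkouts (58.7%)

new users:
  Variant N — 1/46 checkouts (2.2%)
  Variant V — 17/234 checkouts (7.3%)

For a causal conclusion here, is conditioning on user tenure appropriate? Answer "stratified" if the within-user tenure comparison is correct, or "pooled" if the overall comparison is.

Because the variant influences user tenure, user tenure is a post-treatment mediator, not a confounder. Stratifying on it would bias the estimate; the causal effect is the crude pooled difference.
Pooled: Variant N 32.5% vs Variant V 15.7%; Variant N is higher overall.

pooled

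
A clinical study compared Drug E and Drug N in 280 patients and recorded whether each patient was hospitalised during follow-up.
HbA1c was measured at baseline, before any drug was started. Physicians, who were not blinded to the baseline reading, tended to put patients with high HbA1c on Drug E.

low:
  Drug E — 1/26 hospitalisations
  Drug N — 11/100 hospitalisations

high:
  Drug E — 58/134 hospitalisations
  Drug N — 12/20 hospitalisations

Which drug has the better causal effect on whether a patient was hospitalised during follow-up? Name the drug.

The HbA1c-specific comparison favours Drug E throughout, but the pooled figures favour Drug N. The question is whether to condition on HbA1c.
HbA1c differs across drugs for reasons unrelated to any effect of the drug itself, and it separately predicts the outcome — a classic confounder. We must compare within HbA1c levels.
Within each level — low: 3.8% vs 11.0%; high: 43.3% vs 60.0% — Drug E is lower every time.

Drug E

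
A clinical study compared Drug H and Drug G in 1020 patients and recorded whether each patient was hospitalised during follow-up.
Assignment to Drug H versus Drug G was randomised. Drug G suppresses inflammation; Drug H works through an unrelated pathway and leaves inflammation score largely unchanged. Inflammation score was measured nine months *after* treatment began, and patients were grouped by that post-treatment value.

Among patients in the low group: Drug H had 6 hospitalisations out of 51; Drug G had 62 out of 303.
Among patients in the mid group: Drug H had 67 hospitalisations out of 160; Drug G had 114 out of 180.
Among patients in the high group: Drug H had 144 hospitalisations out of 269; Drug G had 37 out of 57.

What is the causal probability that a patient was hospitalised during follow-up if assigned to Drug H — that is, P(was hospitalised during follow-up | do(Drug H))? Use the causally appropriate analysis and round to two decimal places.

Within every inflammation score level Drug H has the lower rate, yet pooled Drug G does — Simpson's reversal.
Inflammation score is downstream of the drug. One should not condition on a consequence of treatment, so the overall rates are the right comparison.
So P(outcome | do(Drug H)) is just the pooled rate for Drug H: 217/480 = 0.452.

0.45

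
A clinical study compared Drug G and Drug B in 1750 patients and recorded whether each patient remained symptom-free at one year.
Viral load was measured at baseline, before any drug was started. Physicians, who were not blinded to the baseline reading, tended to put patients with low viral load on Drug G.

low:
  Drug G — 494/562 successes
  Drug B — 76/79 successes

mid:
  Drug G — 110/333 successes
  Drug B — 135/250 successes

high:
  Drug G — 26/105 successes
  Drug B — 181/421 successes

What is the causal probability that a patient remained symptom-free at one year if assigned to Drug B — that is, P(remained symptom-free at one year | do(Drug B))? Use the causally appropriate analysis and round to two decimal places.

0.66

Viral load satisfies the back-door criterion: it is not a descendant of the drug, and it blocks the spurious path from drug to outcome. Adjusting for it (i.e., using the within-viral load rates) gives the causal effect.
Standardising Drug B to the population viral load mix: 0.366·76/79 + 0.333·135/250 + 0.301·181/421 = 0.661.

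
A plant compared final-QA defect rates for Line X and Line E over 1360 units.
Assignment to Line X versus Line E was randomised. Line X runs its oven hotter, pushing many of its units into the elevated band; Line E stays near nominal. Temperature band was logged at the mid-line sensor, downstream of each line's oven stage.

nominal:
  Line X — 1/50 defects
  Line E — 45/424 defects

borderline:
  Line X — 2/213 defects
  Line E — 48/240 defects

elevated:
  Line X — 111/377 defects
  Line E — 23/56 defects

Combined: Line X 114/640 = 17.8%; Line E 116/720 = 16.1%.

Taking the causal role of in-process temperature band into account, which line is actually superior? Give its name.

Line E

The stratified and pooled comparisons disagree (Line X wins within each in-process temperature band; Line E wins overall), so the answer turns on the causal role of in-process temperature band.
In-process temperature band lies on the pathway line → in-process temperature band → outcome, so adjusting for it blocks the indirect effect. For the total causal effect of line, use the unadjusted pooled rates.
Pooled: Line X 17.8% vs Line E 16.1%; Line E is lower overall.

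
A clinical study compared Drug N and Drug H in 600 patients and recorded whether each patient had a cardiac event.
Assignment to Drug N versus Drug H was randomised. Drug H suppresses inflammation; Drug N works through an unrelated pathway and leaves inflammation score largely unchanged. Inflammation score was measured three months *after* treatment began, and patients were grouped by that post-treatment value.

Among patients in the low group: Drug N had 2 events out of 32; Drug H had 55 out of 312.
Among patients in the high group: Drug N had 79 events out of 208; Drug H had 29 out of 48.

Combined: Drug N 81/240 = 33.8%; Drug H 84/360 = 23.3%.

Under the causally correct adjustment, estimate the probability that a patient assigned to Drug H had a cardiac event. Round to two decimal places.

The distribution of inflammation score is itself part of what the drug does — it is an intermediate outcome. Holding it fixed would remove that part of the effect; the total effect is the pooled difference.
So P(outcome | do(Drug H)) is just the pooled rate for Drug H: 84/360 = 0.233.

0.23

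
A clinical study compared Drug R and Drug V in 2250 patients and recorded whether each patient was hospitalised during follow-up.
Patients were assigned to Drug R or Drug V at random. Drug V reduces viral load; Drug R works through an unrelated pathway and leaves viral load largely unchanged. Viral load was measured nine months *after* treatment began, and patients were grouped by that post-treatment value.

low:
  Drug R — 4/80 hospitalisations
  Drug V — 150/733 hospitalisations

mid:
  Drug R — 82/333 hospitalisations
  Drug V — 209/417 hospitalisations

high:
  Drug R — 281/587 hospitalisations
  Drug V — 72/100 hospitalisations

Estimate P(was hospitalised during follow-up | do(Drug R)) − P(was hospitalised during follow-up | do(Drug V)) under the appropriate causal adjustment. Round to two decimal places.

+0.02

The distribution of viral load is itself part of what the drug does — it is an intermediate outcome. Holding it fixed would remove that part of the effect; the total effect is the pooled difference.
The causal difference is the pooled difference: 0.367 − 0.345 = +0.022.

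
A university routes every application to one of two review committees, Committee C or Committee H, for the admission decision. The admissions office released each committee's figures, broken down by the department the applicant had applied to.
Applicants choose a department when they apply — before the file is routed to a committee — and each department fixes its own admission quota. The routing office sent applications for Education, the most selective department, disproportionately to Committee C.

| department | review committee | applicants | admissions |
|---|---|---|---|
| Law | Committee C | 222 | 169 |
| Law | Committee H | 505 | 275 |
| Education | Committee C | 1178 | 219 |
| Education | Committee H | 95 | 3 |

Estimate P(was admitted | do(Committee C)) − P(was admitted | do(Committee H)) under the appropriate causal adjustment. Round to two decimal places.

Department differs across review committees for reasons unrelated to any effect of the review committee itself, and it separately predicts the outcome — a classic confounder. We must compare within department levels.
Adjusting over the population distribution of department: 0.363·(0.761−0.545) + 0.636·(0.186−0.032) = +0.177.

+0.18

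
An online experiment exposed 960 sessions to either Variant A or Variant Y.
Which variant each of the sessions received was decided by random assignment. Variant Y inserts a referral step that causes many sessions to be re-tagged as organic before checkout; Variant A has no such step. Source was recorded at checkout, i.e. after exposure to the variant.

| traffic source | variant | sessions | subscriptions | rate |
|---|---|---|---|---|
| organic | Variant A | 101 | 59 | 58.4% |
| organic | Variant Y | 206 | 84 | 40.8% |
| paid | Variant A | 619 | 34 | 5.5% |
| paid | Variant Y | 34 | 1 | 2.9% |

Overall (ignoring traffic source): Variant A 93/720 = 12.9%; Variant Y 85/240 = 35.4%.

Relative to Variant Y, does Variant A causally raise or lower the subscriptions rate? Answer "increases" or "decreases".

decreases

Variant A is higher inside every traffic source stratum but Variant Y is higher in aggregate. Whether to stratify depends on how traffic source relates to the variant.
Traffic source is recorded after the variant and is itself shifted by it — it sits on the causal path from variant to outcome. Conditioning on a mediator would strip out part of the effect we want; the pooled comparison gives the total causal effect.
Pooled: Variant A 12.9% vs Variant Y 35.4%; Variant Y is higher overall.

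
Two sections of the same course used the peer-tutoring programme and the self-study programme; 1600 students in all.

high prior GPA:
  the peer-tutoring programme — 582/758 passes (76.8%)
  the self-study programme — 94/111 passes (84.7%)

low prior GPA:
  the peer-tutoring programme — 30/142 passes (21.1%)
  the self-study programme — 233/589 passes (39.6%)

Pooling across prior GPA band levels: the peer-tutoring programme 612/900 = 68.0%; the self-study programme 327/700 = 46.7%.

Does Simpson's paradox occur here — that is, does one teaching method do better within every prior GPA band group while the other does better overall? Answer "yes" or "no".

Within each prior GPA band level (high prior GPA 76.8% vs 84.7%; low prior GPA 21.1% vs 39.6%), the self-study programme has the higher rate every time. Pooled: 68.0% vs 46.7% — the peer-tutoring programme has the higher rate overall. The two comparisons disagree.

yes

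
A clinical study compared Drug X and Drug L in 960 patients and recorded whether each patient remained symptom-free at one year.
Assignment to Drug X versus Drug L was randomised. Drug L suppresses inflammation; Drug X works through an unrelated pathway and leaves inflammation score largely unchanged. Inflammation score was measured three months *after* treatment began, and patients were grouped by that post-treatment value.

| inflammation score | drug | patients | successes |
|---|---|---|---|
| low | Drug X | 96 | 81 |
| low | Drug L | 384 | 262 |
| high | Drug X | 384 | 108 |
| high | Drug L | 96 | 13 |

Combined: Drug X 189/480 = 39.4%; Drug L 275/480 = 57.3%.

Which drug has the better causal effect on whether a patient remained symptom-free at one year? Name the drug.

Inflammation score is downstream of the drug. One should not condition on a consequence of treatment, so the overall rates are the right comparison.
Pooled: Drug X 39.4% vs Drug L 57.3%; Drug L is higher overall.

Drug L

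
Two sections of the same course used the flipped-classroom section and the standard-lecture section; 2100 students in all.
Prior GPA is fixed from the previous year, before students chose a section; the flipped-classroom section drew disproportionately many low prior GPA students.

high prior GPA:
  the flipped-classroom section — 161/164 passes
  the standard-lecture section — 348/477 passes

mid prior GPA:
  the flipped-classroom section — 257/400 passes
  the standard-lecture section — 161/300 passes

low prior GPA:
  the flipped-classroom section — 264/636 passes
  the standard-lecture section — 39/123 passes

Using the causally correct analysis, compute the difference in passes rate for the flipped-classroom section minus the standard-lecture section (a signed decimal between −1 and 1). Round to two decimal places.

+0.15

The stratified and pooled comparisons disagree (the flipped-classroom section wins within each prior GPA band; the standard-lecture section wins overall), so the answer turns on the causal role of prior GPA band.
Prior GPA band is set before the teaching method has any effect — it is not caused by the teaching method — and it independently drives the outcome. That makes it a confounder, so the causal comparison is within prior GPA band levels.
Adjusting over the population distribution of prior GPA band: 0.305·(0.982−0.730) + 0.333·(0.642−0.537) + 0.361·(0.415−0.317) = +0.148.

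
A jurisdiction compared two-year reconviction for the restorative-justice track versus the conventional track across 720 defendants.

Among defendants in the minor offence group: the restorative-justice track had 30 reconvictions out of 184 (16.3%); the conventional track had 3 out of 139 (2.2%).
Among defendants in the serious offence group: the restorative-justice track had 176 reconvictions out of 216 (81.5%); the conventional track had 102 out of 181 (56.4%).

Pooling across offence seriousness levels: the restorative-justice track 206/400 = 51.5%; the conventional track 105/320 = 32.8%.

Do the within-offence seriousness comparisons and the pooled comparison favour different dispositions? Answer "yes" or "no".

no

Within each offence seriousness level (minor offence 16.3% vs 2.2%; serious offence 81.5% vs 56.4%), the conventional track has the lower rate every time. Pooled: 51.5% vs 32.8% — the conventional track has the lower rate overall. They agree.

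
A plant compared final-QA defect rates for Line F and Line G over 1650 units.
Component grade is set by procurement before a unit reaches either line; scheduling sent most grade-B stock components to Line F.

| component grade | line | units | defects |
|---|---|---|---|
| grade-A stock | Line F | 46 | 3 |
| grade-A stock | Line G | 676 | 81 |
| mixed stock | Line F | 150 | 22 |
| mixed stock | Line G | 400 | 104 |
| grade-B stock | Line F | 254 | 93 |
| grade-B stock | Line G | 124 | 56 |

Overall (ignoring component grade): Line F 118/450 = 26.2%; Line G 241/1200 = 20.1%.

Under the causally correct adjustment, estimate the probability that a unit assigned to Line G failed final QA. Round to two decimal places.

0.24

Nothing the line does changes component grade; the imbalance is an allocation artefact. With component grade also predicting the outcome, the pooled figure is confounded, and the within-stratum comparison is the causal one.
Standardising Line G to the population component grade mix: 0.438·81/676 + 0.333·104/400 + 0.229·56/124 = 0.243.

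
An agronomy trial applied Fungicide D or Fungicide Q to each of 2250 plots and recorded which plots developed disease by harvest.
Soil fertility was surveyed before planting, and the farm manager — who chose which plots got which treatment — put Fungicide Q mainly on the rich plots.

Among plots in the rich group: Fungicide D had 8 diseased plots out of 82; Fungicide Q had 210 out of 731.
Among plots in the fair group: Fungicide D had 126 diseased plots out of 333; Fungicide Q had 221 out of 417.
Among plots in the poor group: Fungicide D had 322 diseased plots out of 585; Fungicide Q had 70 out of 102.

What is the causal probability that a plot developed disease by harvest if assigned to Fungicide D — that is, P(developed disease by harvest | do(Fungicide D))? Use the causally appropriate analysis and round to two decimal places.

0.33

The soil fertility-specific comparison favours Fungicide D throughout, but the pooled figures favour Fungicide Q. The question is whether to condition on soil fertility.
Soil fertility satisfies the back-door criterion: it is not a descendant of the fungicide, and it blocks the spurious path from fungicide to outcome. Adjusting for it (i.e., using the within-soil fertility rates) gives the causal effect.
Standardising Fungicide D to the population soil fertility mix: 0.361·8/82 + 0.333·126/333 + 0.305·322/585 = 0.329.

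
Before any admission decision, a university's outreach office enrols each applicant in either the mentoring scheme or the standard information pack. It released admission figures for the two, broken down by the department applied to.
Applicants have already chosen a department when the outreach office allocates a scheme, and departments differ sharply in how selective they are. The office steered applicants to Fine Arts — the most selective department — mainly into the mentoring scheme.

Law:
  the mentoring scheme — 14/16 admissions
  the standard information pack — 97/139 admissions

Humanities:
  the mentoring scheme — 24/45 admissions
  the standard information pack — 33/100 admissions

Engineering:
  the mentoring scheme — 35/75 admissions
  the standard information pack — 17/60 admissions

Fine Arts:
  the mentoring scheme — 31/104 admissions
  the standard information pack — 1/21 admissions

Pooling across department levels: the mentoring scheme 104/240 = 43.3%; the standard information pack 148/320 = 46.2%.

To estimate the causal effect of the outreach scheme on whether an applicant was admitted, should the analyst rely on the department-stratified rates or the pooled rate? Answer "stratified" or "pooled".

stratified

The department-specific comparison favours the mentoring scheme throughout, but the pooled figures favour the standard information pack. The question is whether to condition on department.
Department satisfies the back-door criterion: it is not a descendant of the outreach scheme, and it blocks the spurious path from outreach scheme to outcome. Adjusting for it (i.e., using the within-department rates) gives the causal effect.
Within each level — Law: 87.5% vs 69.8%; Humanities: 53.3% vs 33.0%; Engineering: 46.7% vs 28.3%; Fine Arts: 29.8% vs 4.8% — the mentoring scheme is higher every time.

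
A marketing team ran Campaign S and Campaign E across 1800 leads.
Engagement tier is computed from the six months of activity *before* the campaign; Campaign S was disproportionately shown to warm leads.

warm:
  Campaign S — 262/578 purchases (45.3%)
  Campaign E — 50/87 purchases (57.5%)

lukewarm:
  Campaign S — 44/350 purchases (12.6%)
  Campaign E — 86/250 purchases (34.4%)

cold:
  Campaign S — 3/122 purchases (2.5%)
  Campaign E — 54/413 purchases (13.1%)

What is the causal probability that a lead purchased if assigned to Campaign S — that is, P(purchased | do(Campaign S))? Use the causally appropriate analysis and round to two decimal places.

Engagement tier satisfies the back-door criterion: it is not a descendant of the campaign, and it blocks the spurious path from campaign to outcome. Adjusting for it (i.e., using the within-engagement tier rates) gives the causal effect.
Standardising Campaign S to the population engagement tier mix: 0.369·262/578 + 0.333·44/350 + 0.297·3/122 = 0.217.

0.22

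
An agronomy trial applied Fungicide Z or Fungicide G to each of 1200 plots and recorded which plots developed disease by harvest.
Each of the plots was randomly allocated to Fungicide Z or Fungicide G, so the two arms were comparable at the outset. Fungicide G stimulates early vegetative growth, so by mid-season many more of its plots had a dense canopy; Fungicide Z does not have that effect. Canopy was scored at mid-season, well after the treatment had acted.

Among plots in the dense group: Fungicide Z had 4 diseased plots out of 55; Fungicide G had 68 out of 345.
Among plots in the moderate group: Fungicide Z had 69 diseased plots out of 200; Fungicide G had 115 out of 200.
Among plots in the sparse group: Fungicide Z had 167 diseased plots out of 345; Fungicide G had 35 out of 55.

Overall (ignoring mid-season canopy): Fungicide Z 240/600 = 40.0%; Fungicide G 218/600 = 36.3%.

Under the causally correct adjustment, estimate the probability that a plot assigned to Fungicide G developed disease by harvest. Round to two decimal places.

0.36

Fungicide Z is lower inside every mid-season canopy stratum but Fungicide G is lower in aggregate. Whether to stratify depends on how mid-season canopy relates to the fungicide.
The distribution of mid-season canopy is itself part of what the fungicide does — it is an intermediate outcome. Holding it fixed would remove that part of the effect; the total effect is the pooled difference.
So P(outcome | do(Fungicide G)) is just the pooled rate for Fungicide G: 218/600 = 0.363.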